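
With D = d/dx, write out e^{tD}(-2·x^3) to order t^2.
2 x \left(- 3 t^{2} - 3 t x - x^{2}\right)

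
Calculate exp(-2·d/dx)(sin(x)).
\sin{\left(x - 2 \right)}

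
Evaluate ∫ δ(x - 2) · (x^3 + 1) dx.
9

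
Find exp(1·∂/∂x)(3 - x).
2 - x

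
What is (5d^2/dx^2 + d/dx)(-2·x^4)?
8 x^{2} \left(- x - 15\right)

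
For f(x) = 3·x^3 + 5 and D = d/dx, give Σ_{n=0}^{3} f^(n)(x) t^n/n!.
3 t^{3} + 9 t^{2} x + 9 t x^{2} + 3 x^{3} + 5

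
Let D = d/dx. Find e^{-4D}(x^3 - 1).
x^{3} - 12 x^{2} + 48 x - 65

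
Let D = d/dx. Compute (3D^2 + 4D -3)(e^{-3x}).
12 e^{- 3 x}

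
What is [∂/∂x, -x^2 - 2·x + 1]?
- 2 x - 2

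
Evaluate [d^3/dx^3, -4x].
-12\frac{d^{2}}{dx^{2}}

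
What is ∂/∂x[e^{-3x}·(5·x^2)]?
5 x \left(2 - 3 x\right) e^{- 3 x}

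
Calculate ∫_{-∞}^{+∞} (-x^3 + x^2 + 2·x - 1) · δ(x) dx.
-1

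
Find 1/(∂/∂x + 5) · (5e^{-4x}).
5 e^{- 4 x}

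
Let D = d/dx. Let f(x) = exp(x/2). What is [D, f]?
\frac{e^{\frac{x}{2}}}{2}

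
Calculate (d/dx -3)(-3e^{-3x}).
18 e^{- 3 x}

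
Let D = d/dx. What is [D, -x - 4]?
-1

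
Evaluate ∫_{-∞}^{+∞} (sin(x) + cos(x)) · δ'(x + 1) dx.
- \sin{\left(1 \right)} - \cos{\left(1 \right)}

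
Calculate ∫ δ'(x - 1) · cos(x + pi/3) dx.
\sin{\left(1 + \frac{\pi}{3} \right)}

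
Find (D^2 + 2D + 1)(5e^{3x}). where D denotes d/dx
80 e^{3 x}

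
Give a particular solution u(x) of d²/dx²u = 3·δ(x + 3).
\frac{3|x + 3|}{2}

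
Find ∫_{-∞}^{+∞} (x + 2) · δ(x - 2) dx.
4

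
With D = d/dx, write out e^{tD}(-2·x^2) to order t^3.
- 2 t^{2} - 4 t x - 2 x^{2}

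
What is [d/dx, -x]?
-1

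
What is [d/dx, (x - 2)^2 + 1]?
2 x - 4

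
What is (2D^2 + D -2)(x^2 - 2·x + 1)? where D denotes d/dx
2 x \left(3 - x\right)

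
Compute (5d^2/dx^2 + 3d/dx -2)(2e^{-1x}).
0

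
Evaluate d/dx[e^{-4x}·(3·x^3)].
x^{2} \left(9 - 12 x\right) e^{- 4 x}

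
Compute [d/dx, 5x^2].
10 x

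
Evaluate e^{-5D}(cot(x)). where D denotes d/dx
\cot{\left(x - 5 \right)}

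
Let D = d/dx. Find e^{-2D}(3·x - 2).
3 x - 8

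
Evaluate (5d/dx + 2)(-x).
- 2 x - 5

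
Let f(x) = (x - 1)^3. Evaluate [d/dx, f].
3 \left(x - 1\right)^{2}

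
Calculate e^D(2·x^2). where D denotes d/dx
2 x^{2} + 4 x + 2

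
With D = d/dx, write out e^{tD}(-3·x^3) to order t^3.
- 3 t^{3} - 9 t^{2} x - 9 t x^{2} - 3 x^{3}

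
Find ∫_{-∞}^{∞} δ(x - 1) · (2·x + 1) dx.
3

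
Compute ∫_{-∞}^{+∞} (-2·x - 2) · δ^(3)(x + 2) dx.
0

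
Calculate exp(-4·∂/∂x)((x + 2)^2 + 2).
x^{2} - 4 x + 6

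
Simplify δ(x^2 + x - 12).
\frac{\delta(x - 3) + \delta(x + 4)}{7}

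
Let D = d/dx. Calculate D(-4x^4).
- 16 x^{3}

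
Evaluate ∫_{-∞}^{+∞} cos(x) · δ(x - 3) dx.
\cos{\left(3 \right)}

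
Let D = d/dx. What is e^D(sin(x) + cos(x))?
\sqrt{2} \sin{\left(x + \frac{\pi}{4} + 1 \right)}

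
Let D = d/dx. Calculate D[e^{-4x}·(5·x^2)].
10 x \left(1 - 2 x\right) e^{- 4 x}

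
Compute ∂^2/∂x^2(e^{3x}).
9 e^{3 x}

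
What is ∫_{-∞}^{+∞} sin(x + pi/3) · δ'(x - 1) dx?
- \cos{\left(1 + \frac{\pi}{3} \right)}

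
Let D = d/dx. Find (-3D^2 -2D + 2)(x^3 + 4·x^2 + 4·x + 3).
2 x^{3} + 2 x^{2} - 26 x - 26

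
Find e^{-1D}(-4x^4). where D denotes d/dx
- 4 x^{4} + 16 x^{3} - 24 x^{2} + 16 x - 4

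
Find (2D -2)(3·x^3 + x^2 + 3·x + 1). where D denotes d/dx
- 6 x^{3} + 16 x^{2} - 2 x + 4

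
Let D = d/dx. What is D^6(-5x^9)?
- 302400 x^{3}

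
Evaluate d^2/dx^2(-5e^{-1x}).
- 5 e^{- x}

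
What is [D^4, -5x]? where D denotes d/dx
-20D^{3}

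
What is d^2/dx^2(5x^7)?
210 x^{5}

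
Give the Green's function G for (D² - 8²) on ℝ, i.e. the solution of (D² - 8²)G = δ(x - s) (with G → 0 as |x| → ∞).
-\frac{e^{-8|x-s|}}{16}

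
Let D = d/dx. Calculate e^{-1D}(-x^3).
- x^{3} + 3 x^{2} - 3 x + 1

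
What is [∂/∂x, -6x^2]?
- 12 x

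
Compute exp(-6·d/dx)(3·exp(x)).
3 e^{x - 6}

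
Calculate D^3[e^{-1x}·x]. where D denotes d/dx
\left(3 - x\right) e^{- x}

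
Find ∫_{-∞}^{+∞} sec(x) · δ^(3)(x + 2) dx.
\left(5 + 6 \tan^{2}{\left(2 \right)}\right) \tan{\left(2 \right)} \sec{\left(2 \right)}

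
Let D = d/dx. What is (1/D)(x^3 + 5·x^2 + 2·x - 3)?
\frac{x^{4}}{4} + \frac{5 x^{3}}{3} + x^{2} - 3 x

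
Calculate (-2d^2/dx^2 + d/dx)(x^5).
5 x^{3} \left(x - 8\right)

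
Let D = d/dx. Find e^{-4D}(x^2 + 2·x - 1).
x^{2} - 6 x + 7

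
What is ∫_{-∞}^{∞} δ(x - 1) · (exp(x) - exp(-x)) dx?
2 \sinh{\left(1 \right)}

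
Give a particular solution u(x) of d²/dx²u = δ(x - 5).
\frac{|x - 5|}{2}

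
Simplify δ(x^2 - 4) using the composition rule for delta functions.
\frac{\delta(x - 2) + \delta(x + 2)}{4}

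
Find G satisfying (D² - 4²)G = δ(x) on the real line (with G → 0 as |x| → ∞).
-\frac{e^{-4|x|}}{8}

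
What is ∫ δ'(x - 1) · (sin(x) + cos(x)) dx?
- \cos{\left(1 \right)} + \sin{\left(1 \right)}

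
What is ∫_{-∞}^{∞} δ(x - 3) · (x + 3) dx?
6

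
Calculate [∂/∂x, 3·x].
3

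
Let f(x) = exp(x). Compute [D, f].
e^{x}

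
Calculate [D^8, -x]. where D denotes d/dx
-8D^{7}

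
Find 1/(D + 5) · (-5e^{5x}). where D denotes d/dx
- \frac{e^{5 x}}{2}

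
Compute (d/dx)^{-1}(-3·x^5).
- \frac{x^{6}}{2}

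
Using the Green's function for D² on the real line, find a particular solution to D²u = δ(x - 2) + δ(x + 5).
\frac{|x - 2|}{2} + \frac{|x + 5|}{2}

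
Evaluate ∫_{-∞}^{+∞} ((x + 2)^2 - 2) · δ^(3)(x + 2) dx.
0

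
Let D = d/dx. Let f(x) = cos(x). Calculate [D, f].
- \sin{\left(x \right)}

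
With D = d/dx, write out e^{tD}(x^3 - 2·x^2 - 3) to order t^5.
t^{3} + t^{2} \left(3 x - 2\right) + t x \left(3 x - 4\right) + x^{3} - 2 x^{2} - 3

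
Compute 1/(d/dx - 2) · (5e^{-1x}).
- \frac{5 e^{- x}}{3}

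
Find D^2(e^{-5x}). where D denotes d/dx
25 e^{- 5 x}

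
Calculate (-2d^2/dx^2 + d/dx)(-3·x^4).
12 x^{2} \left(6 - x\right)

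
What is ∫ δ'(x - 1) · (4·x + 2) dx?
-4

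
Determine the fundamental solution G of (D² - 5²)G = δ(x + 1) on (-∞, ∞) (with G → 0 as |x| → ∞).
-\frac{e^{-5|x + 1|}}{10}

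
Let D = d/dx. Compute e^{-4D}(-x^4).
- x^{4} + 16 x^{3} - 96 x^{2} + 256 x - 256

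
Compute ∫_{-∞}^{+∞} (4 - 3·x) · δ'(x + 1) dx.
3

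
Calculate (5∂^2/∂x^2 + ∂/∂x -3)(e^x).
3 e^{x}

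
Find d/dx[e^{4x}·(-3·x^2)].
6 x \left(- 2 x - 1\right) e^{4 x}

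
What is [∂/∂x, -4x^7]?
- 28 x^{6}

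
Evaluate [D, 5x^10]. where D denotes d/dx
50 x^{9}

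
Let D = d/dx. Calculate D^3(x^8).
336 x^{5}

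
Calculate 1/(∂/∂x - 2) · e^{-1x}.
- \frac{e^{- x}}{3}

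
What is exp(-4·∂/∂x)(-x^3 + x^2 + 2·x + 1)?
- x^{3} + 13 x^{2} - 54 x + 73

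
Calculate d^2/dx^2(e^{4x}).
16 e^{4 x}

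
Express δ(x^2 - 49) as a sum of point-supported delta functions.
\frac{\delta(x - 7) + \delta(x + 7)}{14}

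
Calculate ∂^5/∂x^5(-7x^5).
-840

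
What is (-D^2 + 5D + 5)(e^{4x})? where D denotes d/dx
9 e^{4 x}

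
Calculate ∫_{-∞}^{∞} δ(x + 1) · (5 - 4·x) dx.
9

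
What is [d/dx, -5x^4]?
- 20 x^{3}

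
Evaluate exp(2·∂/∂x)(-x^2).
- x^{2} - 4 x - 4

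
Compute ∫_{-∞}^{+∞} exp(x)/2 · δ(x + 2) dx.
\frac{1}{2 e^{2}}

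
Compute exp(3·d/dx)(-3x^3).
- 3 x^{3} - 27 x^{2} - 81 x - 81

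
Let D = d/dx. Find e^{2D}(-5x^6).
- 5 x^{6} - 60 x^{5} - 300 x^{4} - 800 x^{3} - 1200 x^{2} - 960 x - 320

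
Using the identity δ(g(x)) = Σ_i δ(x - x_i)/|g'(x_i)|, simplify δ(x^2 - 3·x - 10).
\frac{\delta(x + 2) + \delta(x - 5)}{7}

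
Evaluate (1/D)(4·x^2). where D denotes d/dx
\frac{4 x^{3}}{3}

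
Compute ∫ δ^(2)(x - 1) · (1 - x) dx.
0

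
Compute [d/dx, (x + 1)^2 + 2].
2 x + 2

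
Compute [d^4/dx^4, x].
4\frac{d^{3}}{dx^{3}}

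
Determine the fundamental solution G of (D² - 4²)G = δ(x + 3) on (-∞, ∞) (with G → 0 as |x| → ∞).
-\frac{e^{-4|x + 3|}}{8}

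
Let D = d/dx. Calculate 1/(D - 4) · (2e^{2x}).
- e^{2 x}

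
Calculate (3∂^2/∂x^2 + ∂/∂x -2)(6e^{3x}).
168 e^{3 x}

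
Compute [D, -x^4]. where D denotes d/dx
- 4 x^{3}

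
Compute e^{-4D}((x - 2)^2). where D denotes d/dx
x^{2} - 12 x + 36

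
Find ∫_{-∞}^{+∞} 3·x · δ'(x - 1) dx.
-3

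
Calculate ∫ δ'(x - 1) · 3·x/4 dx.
- \frac{3}{4}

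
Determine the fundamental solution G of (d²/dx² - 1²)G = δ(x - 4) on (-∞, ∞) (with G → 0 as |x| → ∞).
-\frac{e^{-|x - 4|}}{2}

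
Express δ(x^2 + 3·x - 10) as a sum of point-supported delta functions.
\frac{\delta(x - 2) + \delta(x + 5)}{7}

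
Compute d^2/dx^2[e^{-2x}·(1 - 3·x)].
4 \left(4 - 3 x\right) e^{- 2 x}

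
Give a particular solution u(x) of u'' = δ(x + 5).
\frac{|x + 5|}{2}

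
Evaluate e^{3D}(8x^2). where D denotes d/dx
8 x^{2} + 48 x + 72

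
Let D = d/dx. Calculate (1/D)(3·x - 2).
\frac{3 x^{2}}{2} - 2 x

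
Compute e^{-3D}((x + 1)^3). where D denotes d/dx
x^{3} - 6 x^{2} + 12 x - 8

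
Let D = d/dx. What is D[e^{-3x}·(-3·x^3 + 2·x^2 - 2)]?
\left(9 x^{3} - 15 x^{2} + 4 x + 6\right) e^{- 3 x}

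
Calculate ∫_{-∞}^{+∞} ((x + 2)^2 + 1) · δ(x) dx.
5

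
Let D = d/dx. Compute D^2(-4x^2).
-8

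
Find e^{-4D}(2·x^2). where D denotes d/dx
2 x^{2} - 16 x + 32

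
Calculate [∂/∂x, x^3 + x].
3 x^{2} + 1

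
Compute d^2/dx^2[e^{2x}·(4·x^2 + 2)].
16 \left(x^{2} + 2 x + 1\right) e^{2 x}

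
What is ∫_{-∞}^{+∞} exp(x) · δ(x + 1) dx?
e^{-1}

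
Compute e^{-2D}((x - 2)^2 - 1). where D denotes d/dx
x^{2} - 8 x + 15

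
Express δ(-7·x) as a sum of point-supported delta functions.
\frac{\delta(x)}{7}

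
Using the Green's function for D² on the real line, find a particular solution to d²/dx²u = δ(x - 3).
\frac{|x - 3|}{2}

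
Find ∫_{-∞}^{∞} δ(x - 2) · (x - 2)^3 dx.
0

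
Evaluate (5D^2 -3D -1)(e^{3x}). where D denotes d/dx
35 e^{3 x}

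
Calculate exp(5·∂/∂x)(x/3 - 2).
\frac{x}{3} - \frac{1}{3}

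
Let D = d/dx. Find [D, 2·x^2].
4 x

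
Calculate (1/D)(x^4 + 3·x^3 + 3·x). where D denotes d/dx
\frac{x^{5}}{5} + \frac{3 x^{4}}{4} + \frac{3 x^{2}}{2}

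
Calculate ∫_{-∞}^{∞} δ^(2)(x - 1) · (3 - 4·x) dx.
0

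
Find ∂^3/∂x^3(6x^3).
36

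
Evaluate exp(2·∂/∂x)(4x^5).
4 x^{5} + 40 x^{4} + 160 x^{3} + 320 x^{2} + 320 x + 128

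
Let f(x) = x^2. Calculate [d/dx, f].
2 x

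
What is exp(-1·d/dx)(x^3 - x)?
x \left(x^{2} - 3 x + 2\right)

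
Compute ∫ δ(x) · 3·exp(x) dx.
3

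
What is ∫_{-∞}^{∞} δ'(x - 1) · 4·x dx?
-4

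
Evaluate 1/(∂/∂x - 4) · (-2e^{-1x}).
\frac{2 e^{- x}}{5}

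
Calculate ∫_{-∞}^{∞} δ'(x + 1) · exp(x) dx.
- \frac{1}{e}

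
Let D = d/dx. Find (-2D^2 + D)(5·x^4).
20 x^{2} \left(x - 6\right)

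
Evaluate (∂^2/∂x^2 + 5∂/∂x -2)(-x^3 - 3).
2 x^{3} - 15 x^{2} - 6 x + 6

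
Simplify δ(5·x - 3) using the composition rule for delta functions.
\frac{\delta(x - 3/5)}{5}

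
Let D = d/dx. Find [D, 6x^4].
24 x^{3}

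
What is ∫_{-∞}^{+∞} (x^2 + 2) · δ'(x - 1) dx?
-2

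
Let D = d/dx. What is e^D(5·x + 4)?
5 x + 9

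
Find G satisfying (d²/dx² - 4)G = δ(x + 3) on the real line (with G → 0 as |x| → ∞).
-\frac{e^{-2|x + 3|}}{4}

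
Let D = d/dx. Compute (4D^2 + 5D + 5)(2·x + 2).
10 x + 20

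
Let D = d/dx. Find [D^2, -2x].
-4D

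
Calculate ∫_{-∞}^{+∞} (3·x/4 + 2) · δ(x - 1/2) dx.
\frac{19}{8}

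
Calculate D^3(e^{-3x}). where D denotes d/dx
- 27 e^{- 3 x}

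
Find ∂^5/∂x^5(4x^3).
0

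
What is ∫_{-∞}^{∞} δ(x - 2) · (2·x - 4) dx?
0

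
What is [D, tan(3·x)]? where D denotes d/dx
\frac{3}{\cos^{2}{\left(3 x \right)}}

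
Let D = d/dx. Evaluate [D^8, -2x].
-16D^{7}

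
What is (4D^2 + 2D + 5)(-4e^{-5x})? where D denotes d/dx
- 380 e^{- 5 x}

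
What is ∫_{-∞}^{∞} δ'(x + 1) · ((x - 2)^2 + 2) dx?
6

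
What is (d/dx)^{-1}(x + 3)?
\frac{x^{2}}{2} + 3 x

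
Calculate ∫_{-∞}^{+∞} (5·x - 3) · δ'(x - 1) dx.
-5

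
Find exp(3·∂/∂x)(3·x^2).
3 x^{2} + 18 x + 27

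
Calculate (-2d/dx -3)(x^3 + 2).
- 3 x^{3} - 6 x^{2} - 6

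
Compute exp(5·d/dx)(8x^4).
8 x^{4} + 160 x^{3} + 1200 x^{2} + 4000 x + 5000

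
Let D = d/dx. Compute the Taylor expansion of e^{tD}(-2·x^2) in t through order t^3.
- 2 t^{2} - 4 t x - 2 x^{2}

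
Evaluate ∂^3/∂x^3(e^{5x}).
125 e^{5 x}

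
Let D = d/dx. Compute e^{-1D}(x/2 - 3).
\frac{x}{2} - \frac{7}{2}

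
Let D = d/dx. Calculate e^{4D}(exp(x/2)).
e^{\frac{x}{2} + 2}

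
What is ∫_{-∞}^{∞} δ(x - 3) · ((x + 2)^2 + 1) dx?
26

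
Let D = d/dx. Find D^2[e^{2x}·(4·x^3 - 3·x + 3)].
4 x \left(4 x^{2} + 12 x + 3\right) e^{2 x}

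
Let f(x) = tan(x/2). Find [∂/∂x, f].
\frac{1}{\cos{\left(x \right)} + 1}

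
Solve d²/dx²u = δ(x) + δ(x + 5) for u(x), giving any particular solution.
\frac{|x|}{2} + \frac{|x + 5|}{2}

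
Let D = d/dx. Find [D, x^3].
3 x^{2}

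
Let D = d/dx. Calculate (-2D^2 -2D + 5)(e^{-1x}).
5 e^{- x}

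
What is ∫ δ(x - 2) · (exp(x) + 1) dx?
1 + e^{2}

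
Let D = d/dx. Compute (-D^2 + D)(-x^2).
2 - 2 x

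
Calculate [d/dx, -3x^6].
- 18 x^{5}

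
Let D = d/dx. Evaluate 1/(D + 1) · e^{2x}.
\frac{e^{2 x}}{3}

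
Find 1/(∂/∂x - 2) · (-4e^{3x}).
- 4 e^{3 x}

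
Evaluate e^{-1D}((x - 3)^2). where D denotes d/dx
x^{2} - 8 x + 16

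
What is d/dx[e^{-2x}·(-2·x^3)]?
x^{2} \left(4 x - 6\right) e^{- 2 x}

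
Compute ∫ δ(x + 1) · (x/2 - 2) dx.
- \frac{5}{2}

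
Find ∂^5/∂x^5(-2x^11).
- 110880 x^{6}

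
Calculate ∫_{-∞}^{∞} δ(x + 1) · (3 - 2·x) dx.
5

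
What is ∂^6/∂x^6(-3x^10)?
- 453600 x^{4}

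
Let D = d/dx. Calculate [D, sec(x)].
\tan{\left(x \right)} \sec{\left(x \right)}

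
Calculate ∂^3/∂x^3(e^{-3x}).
- 27 e^{- 3 x}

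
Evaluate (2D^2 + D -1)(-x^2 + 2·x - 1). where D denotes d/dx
x^{2} - 4 x - 1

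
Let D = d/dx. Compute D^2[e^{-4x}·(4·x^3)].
8 x \left(8 x^{2} - 12 x + 3\right) e^{- 4 x}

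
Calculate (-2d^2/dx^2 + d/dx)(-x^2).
4 - 2 x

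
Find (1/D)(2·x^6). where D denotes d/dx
\frac{2 x^{7}}{7}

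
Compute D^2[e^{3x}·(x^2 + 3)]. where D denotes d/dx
\left(9 x^{2} + 12 x + 29\right) e^{3 x}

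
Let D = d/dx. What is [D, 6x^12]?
72 x^{11}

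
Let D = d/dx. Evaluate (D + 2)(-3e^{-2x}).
0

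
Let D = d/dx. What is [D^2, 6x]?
12D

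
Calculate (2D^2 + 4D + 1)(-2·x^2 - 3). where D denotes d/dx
- 2 x^{2} - 16 x - 11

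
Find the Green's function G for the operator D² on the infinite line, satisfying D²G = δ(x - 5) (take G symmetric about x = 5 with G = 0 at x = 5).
\frac{|x - 5|}{2}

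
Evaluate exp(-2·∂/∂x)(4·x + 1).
4 x - 7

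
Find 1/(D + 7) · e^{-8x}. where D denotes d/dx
- e^{- 8 x}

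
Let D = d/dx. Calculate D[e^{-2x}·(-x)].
\left(2 x - 1\right) e^{- 2 x}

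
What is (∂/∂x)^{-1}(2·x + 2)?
x^{2} + 2 x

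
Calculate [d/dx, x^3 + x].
3 x^{2} + 1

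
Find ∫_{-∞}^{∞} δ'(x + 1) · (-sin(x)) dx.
\cos{\left(1 \right)}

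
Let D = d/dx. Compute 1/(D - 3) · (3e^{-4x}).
- \frac{3 e^{- 4 x}}{7}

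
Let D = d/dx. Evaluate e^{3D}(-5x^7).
- 5 x^{7} - 105 x^{6} - 945 x^{5} - 4725 x^{4} - 14175 x^{3} - 25515 x^{2} - 25515 x - 10935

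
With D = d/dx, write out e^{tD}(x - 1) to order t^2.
t + x - 1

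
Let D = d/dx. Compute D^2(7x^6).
210 x^{4}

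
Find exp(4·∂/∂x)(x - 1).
x + 3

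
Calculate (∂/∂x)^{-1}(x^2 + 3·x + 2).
\frac{x^{3}}{3} + \frac{3 x^{2}}{2} + 2 x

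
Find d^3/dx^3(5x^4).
120 x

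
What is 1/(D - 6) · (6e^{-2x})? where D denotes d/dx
- \frac{3 e^{- 2 x}}{4}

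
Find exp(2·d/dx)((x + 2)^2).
x^{2} + 8 x + 16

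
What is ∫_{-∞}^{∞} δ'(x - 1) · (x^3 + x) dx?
-4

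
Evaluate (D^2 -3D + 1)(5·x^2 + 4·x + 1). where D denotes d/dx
5 x^{2} - 26 x - 1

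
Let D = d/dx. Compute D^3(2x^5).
120 x^{2}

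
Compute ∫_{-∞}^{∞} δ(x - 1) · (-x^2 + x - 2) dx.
-2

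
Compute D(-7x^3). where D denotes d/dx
- 21 x^{2}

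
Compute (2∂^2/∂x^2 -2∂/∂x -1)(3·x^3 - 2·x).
- 3 x^{3} - 18 x^{2} + 38 x + 4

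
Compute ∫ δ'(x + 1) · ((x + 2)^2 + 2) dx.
-2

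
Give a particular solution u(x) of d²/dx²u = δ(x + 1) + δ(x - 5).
\frac{|x + 1|}{2} + \frac{|x - 5|}{2}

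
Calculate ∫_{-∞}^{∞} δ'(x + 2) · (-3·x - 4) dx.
3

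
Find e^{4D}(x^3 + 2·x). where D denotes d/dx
x^{3} + 12 x^{2} + 50 x + 72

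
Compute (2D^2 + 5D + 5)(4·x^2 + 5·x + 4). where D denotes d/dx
20 x^{2} + 65 x + 61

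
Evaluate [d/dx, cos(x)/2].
- \frac{\sin{\left(x \right)}}{2}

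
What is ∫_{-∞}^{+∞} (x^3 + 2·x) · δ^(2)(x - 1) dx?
6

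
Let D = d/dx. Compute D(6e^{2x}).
12 e^{2 x}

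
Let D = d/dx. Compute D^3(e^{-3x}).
- 27 e^{- 3 x}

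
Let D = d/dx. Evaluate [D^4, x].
4D^{3}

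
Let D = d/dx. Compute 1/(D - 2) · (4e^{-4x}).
- \frac{2 e^{- 4 x}}{3}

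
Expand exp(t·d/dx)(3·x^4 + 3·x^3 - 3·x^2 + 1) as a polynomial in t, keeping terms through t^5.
3 t^{4} + t^{3} \left(12 x + 3\right) + t^{2} \left(18 x^{2} + 9 x - 3\right) + 3 t x \left(4 x^{2} + 3 x - 2\right) + 3 x^{4} + 3 x^{3} - 3 x^{2} + 1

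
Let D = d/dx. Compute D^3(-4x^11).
- 3960 x^{8}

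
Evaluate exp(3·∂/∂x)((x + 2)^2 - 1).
x^{2} + 10 x + 24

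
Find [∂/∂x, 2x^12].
24 x^{11}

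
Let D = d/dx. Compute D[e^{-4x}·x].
\left(1 - 4 x\right) e^{- 4 x}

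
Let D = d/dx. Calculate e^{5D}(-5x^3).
- 5 x^{3} - 75 x^{2} - 375 x - 625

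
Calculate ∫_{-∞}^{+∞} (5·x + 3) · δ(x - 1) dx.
8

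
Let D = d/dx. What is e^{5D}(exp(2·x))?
e^{2 x + 10}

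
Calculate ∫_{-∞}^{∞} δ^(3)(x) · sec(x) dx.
0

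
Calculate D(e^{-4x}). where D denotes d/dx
- 4 e^{- 4 x}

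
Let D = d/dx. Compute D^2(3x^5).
60 x^{3}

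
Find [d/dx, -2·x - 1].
-2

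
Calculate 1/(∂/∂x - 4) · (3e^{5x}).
3 e^{5 x}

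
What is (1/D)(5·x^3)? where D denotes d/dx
\frac{5 x^{4}}{4}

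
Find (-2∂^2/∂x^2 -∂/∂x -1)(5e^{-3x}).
- 80 e^{- 3 x}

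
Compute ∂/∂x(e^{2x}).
2 e^{2 x}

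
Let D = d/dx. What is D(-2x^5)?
- 10 x^{4}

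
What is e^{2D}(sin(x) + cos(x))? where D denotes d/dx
\sqrt{2} \sin{\left(x + \frac{\pi}{4} + 2 \right)}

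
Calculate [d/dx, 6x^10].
60 x^{9}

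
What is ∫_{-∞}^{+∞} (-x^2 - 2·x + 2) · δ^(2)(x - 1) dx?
-2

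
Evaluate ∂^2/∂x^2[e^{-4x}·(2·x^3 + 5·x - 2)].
4 \left(8 x^{3} - 12 x^{2} + 23 x - 18\right) e^{- 4 x}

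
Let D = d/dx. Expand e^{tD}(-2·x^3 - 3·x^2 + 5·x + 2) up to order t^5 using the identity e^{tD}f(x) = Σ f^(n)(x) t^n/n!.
- 2 t^{3} - t^{2} \left(6 x + 3\right) - t \left(6 x^{2} + 6 x - 5\right) - 2 x^{3} - 3 x^{2} + 5 x + 2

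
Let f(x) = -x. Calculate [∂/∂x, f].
-1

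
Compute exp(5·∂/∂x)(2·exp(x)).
2 e^{x + 5}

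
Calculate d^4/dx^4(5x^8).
8400 x^{4}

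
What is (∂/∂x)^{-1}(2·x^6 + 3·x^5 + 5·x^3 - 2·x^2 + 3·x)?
\frac{2 x^{7}}{7} + \frac{x^{6}}{2} + \frac{5 x^{4}}{4} - \frac{2 x^{3}}{3} + \frac{3 x^{2}}{2}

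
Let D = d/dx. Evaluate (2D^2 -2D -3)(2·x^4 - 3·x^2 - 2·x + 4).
- 6 x^{4} - 16 x^{3} + 57 x^{2} + 18 x - 20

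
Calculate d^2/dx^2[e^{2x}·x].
4 \left(x + 1\right) e^{2 x}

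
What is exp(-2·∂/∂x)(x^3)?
x^{3} - 6 x^{2} + 12 x - 8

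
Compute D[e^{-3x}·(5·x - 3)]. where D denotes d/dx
\left(14 - 15 x\right) e^{- 3 x}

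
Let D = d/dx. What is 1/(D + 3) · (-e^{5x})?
- \frac{e^{5 x}}{8}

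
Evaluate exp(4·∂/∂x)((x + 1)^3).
x^{3} + 15 x^{2} + 75 x + 125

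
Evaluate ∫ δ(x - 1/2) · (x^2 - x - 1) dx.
- \frac{5}{4}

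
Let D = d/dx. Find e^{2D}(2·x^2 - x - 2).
2 x^{2} + 7 x + 4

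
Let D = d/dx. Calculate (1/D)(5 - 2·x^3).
- \frac{x^{4}}{2} + 5 x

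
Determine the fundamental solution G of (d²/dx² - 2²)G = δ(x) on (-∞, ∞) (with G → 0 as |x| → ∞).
-\frac{e^{-2|x|}}{4}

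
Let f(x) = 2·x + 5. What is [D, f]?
2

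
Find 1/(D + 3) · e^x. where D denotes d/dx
\frac{e^{x}}{4}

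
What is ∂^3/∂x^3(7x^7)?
1470 x^{4}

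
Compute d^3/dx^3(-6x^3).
-36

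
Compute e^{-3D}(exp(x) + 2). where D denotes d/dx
e^{x - 3} + 2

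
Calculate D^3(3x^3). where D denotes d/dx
18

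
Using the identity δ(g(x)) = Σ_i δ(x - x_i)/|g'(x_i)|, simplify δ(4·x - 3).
\frac{\delta(x - 3/4)}{4}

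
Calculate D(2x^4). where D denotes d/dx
8 x^{3}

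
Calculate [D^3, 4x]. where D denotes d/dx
12D^{2}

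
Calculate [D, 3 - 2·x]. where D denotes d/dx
-2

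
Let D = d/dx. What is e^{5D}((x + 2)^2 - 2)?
x^{2} + 14 x + 47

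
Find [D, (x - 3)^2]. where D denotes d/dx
2 x - 6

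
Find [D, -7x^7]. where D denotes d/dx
- 49 x^{6}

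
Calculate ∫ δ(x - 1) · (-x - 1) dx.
-2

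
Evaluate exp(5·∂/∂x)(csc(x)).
\csc{\left(x + 5 \right)}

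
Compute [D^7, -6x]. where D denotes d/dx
-42D^{6}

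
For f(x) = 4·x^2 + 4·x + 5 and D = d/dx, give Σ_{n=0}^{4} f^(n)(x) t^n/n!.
4 t^{2} + 4 t \left(2 x + 1\right) + 4 x^{2} + 4 x + 5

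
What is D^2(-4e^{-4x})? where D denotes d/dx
- 64 e^{- 4 x}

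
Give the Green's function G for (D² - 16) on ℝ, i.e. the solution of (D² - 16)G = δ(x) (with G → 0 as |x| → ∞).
-\frac{e^{-4|x|}}{8}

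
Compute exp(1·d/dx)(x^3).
x^{3} + 3 x^{2} + 3 x + 1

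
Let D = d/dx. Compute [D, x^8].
8 x^{7}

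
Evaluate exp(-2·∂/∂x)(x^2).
x^{2} - 4 x + 4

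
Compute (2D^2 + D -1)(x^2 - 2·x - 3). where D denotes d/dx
- x^{2} + 4 x + 5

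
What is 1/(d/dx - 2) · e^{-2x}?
- \frac{e^{- 2 x}}{4}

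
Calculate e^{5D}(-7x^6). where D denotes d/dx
- 7 x^{6} - 210 x^{5} - 2625 x^{4} - 17500 x^{3} - 65625 x^{2} - 131250 x - 109375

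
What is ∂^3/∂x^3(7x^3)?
42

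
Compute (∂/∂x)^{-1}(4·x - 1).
2 x^{2} - x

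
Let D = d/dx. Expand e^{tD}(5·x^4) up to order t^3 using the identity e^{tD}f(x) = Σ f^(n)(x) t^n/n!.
5 x \left(4 t^{3} + 6 t^{2} x + 4 t x^{2} + x^{3}\right)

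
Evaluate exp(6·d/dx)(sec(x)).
\sec{\left(x + 6 \right)}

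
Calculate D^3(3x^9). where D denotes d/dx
1512 x^{6}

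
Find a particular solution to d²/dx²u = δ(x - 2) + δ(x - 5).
\frac{|x - 2|}{2} + \frac{|x - 5|}{2}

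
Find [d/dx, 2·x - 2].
2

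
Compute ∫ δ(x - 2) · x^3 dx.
8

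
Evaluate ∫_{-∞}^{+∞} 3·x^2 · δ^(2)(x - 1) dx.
6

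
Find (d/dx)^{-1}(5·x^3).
\frac{5 x^{4}}{4}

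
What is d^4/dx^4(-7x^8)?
- 11760 x^{4}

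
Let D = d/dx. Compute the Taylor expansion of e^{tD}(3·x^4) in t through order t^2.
3 x^{2} \left(6 t^{2} + 4 t x + x^{2}\right)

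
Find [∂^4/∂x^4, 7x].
28\frac{d^{3}}{dx^{3}}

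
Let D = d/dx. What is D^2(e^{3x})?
9 e^{3 x}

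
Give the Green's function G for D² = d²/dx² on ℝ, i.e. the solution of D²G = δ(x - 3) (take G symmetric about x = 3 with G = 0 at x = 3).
\frac{|x - 3|}{2}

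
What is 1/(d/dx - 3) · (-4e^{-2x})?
\frac{4 e^{- 2 x}}{5}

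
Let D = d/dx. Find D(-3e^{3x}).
- 9 e^{3 x}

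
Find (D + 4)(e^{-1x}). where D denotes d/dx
3 e^{- x}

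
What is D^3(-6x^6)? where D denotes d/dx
- 720 x^{3}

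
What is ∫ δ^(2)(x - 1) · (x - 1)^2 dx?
2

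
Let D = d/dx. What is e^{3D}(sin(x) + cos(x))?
\sqrt{2} \sin{\left(x + \frac{\pi}{4} + 3 \right)}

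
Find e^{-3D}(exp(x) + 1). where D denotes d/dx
e^{x - 3} + 1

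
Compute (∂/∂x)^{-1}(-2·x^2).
- \frac{2 x^{3}}{3}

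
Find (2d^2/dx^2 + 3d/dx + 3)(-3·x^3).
9 x \left(- x^{2} - 3 x - 4\right)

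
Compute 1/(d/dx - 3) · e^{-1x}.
- \frac{e^{- x}}{4}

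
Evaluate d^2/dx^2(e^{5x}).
25 e^{5 x}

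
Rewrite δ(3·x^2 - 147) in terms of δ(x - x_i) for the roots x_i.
\frac{\delta(x - 7) + \delta(x + 7)}{42}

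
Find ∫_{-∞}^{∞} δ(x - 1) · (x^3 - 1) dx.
0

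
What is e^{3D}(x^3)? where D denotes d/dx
x^{3} + 9 x^{2} + 27 x + 27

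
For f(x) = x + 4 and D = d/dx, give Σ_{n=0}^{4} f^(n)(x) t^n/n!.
t + x + 4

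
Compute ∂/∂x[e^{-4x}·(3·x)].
3 \left(1 - 4 x\right) e^{- 4 x}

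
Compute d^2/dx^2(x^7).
42 x^{5}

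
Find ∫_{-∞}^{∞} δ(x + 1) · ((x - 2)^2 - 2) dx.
7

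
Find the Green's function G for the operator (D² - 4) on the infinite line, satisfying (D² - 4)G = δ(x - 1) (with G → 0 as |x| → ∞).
-\frac{e^{-2|x - 1|}}{4}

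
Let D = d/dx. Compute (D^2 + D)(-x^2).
- 2 x - 2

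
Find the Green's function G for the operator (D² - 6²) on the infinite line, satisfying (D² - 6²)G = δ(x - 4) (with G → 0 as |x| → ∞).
-\frac{e^{-6|x - 4|}}{12}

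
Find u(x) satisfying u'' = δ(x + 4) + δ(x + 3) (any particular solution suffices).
\frac{|x + 4|}{2} + \frac{|x + 3|}{2}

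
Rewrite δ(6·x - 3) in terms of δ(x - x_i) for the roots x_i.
\frac{\delta(x - 1/2)}{6}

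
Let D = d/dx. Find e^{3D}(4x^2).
4 x^{2} + 24 x + 36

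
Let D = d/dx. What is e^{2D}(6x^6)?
6 x^{6} + 72 x^{5} + 360 x^{4} + 960 x^{3} + 1440 x^{2} + 1152 x + 384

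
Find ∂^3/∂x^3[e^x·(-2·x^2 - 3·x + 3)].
\left(- 2 x^{2} - 15 x - 18\right) e^{x}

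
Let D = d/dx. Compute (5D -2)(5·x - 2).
29 - 10 x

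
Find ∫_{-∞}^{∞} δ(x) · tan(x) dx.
0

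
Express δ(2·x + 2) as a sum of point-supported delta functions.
\frac{\delta(x + 1)}{2}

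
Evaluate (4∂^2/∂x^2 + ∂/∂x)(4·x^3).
12 x \left(x + 8\right)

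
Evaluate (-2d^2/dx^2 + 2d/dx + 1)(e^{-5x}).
- 59 e^{- 5 x}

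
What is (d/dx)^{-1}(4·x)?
2 x^{2}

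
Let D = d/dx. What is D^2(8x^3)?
48 x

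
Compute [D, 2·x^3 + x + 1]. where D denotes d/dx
6 x^{2} + 1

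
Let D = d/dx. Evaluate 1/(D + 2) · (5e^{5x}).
\frac{5 e^{5 x}}{7}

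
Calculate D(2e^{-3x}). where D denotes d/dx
- 6 e^{- 3 x}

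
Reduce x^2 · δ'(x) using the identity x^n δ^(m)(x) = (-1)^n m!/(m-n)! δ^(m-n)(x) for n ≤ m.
0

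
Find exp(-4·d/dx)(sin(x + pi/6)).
\sin{\left(x - 4 + \frac{\pi}{6} \right)}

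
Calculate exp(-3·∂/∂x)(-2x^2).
- 2 x^{2} + 12 x - 18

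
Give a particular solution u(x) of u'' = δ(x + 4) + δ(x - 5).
\frac{|x + 4|}{2} + \frac{|x - 5|}{2}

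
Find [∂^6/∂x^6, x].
6\frac{d^{5}}{dx^{5}}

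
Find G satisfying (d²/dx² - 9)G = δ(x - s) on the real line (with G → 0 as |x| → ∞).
-\frac{e^{-3|x-s|}}{6}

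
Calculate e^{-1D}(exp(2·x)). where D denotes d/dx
e^{2 x - 2}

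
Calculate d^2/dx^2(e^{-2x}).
4 e^{- 2 x}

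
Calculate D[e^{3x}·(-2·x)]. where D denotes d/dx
\left(- 6 x - 2\right) e^{3 x}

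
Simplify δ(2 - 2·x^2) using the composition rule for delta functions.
\frac{\delta(x - 1) + \delta(x + 1)}{4}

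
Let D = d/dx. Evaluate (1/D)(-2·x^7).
- \frac{x^{8}}{4}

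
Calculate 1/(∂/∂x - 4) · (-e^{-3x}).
\frac{e^{- 3 x}}{7}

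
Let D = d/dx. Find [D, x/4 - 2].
\frac{1}{4}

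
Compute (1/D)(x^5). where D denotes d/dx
\frac{x^{6}}{6}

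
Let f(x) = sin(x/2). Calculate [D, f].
\frac{\cos{\left(\frac{x}{2} \right)}}{2}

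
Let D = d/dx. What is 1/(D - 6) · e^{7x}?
e^{7 x}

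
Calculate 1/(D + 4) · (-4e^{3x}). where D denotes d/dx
- \frac{4 e^{3 x}}{7}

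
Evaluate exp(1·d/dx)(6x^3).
6 x^{3} + 18 x^{2} + 18 x + 6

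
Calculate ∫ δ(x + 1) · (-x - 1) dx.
0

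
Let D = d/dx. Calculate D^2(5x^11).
550 x^{9}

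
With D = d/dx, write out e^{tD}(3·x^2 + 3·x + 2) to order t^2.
3 t^{2} + 3 t \left(2 x + 1\right) + 3 x^{2} + 3 x + 2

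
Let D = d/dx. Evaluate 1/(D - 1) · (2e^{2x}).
2 e^{2 x}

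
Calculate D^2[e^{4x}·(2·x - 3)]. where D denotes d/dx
32 \left(x - 1\right) e^{4 x}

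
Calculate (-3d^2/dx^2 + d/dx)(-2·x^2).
12 - 4 x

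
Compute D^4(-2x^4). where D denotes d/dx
-48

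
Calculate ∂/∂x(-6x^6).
- 36 x^{5}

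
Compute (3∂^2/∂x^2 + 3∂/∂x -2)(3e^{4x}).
174 e^{4 x}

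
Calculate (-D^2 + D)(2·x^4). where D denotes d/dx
8 x^{2} \left(x - 3\right)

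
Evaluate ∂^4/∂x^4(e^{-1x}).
e^{- x}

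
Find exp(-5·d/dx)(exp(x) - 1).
e^{x - 5} - 1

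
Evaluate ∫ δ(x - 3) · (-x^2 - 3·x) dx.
-18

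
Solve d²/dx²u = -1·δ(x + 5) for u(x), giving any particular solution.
-\frac{|x + 5|}{2}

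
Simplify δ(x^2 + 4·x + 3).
\frac{\delta(x + 3) + \delta(x + 1)}{2}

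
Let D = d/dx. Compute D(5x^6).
30 x^{5}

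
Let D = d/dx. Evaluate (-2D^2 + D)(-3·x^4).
12 x^{2} \left(6 - x\right)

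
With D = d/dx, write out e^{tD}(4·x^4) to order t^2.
4 x^{2} \left(6 t^{2} + 4 t x + x^{2}\right)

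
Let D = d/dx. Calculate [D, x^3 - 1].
3 x^{2}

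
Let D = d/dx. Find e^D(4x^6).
4 x^{6} + 24 x^{5} + 60 x^{4} + 80 x^{3} + 60 x^{2} + 24 x + 4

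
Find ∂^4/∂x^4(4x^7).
3360 x^{3}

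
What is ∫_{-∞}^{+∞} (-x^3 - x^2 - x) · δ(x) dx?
0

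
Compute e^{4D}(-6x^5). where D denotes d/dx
- 6 x^{5} - 120 x^{4} - 960 x^{3} - 3840 x^{2} - 7680 x - 6144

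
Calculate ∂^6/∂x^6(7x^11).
2328480 x^{5}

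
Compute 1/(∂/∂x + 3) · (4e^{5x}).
\frac{e^{5 x}}{2}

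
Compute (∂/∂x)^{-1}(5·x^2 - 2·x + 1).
\frac{5 x^{3}}{3} - x^{2} + x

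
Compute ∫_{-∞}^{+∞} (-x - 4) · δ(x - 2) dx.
-6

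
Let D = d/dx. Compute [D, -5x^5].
- 25 x^{4}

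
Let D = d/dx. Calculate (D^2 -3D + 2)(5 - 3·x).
19 - 6 x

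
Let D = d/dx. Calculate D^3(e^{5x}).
125 e^{5 x}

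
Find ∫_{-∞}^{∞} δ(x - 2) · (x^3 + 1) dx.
9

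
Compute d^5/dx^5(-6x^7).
- 15120 x^{2}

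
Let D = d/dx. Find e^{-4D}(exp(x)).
e^{x - 4}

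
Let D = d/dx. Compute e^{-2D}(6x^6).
6 x^{6} - 72 x^{5} + 360 x^{4} - 960 x^{3} + 1440 x^{2} - 1152 x + 384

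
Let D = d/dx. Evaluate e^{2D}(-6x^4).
- 6 x^{4} - 48 x^{3} - 144 x^{2} - 192 x - 96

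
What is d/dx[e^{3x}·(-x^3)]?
3 x^{2} \left(- x - 1\right) e^{3 x}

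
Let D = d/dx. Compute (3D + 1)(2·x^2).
2 x \left(x + 6\right)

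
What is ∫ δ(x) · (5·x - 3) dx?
-3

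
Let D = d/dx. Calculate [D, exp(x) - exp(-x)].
2 \cosh{\left(x \right)}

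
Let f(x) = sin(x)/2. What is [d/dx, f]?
\frac{\cos{\left(x \right)}}{2}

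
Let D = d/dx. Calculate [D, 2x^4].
8 x^{3}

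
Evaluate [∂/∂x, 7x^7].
49 x^{6}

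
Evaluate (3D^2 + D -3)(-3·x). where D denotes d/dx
9 x - 3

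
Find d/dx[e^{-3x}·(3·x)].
3 \left(1 - 3 x\right) e^{- 3 x}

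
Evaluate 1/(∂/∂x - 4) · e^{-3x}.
- \frac{e^{- 3 x}}{7}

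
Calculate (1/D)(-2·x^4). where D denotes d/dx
- \frac{2 x^{5}}{5}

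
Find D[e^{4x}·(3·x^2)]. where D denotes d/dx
6 x \left(2 x + 1\right) e^{4 x}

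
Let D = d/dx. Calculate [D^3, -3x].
-9D^{2}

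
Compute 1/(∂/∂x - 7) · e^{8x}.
e^{8 x}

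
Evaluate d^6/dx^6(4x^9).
241920 x^{3}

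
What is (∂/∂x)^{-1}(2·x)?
x^{2}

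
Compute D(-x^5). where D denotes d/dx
- 5 x^{4}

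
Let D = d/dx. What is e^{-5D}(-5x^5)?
- 5 x^{5} + 125 x^{4} - 1250 x^{3} + 6250 x^{2} - 15625 x + 15625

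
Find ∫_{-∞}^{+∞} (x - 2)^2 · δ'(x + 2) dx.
8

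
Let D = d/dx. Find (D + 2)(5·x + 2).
10 x + 9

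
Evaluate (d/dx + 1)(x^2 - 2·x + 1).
x^{2} - 1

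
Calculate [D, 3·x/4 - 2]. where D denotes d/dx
\frac{3}{4}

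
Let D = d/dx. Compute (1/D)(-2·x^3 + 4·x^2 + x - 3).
- \frac{x^{4}}{2} + \frac{4 x^{3}}{3} + \frac{x^{2}}{2} - 3 x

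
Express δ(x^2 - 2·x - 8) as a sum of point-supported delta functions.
\frac{\delta(x + 2) + \delta(x - 4)}{6}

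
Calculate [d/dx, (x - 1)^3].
3 \left(x - 1\right)^{2}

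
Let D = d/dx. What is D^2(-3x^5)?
- 60 x^{3}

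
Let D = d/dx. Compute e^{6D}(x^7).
x^{7} + 42 x^{6} + 756 x^{5} + 7560 x^{4} + 45360 x^{3} + 163296 x^{2} + 326592 x + 279936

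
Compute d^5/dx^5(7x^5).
840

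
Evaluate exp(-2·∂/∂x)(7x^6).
7 x^{6} - 84 x^{5} + 420 x^{4} - 1120 x^{3} + 1680 x^{2} - 1344 x + 448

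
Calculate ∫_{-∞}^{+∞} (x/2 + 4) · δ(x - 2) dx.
5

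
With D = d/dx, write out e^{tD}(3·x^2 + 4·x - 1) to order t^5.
3 t^{2} + 2 t \left(3 x + 2\right) + 3 x^{2} + 4 x - 1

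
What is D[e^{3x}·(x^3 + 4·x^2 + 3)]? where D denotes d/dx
\left(3 x^{3} + 15 x^{2} + 8 x + 9\right) e^{3 x}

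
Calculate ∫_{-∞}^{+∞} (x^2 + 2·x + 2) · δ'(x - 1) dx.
-4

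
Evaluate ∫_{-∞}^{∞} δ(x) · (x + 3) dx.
3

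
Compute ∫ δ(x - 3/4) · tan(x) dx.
\tan{\left(\frac{3}{4} \right)}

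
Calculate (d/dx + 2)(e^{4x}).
6 e^{4 x}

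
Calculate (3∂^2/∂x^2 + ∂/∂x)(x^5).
5 x^{3} \left(x + 12\right)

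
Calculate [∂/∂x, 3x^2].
6 x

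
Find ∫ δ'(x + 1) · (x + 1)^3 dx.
0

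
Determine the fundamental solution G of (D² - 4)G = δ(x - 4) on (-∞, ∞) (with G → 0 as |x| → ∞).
-\frac{e^{-2|x - 4|}}{4}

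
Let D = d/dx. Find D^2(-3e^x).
- 3 e^{x}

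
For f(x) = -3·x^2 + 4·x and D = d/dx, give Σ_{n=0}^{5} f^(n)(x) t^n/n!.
- 3 t^{2} - 2 t \left(3 x - 2\right) - 3 x^{2} + 4 x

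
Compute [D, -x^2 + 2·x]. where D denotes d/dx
2 - 2 x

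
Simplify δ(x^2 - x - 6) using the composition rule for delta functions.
\frac{\delta(x - 3) + \delta(x + 2)}{5}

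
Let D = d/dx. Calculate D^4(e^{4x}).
256 e^{4 x}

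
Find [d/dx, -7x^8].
- 56 x^{7}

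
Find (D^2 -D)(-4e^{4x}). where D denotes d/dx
- 48 e^{4 x}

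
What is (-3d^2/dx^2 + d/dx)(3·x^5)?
15 x^{3} \left(x - 12\right)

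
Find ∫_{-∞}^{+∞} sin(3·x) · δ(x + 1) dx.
- \sin{\left(3 \right)}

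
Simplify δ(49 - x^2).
\frac{\delta(x - 7) + \delta(x + 7)}{14}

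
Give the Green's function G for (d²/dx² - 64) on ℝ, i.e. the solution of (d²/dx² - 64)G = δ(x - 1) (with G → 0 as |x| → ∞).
-\frac{e^{-8|x - 1|}}{16}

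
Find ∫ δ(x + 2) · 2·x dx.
-4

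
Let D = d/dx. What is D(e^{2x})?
2 e^{2 x}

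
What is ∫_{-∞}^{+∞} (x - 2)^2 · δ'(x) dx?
4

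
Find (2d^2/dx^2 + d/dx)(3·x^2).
6 x + 12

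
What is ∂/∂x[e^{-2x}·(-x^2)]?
2 x \left(x - 1\right) e^{- 2 x}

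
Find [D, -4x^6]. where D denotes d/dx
- 24 x^{5}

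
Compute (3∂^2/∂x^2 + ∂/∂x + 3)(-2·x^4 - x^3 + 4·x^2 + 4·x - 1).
- 6 x^{4} - 11 x^{3} - 63 x^{2} + 2 x + 25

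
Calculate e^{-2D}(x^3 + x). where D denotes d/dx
x^{3} - 6 x^{2} + 13 x - 10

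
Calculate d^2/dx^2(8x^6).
240 x^{4}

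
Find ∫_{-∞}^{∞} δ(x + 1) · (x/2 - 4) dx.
- \frac{9}{2}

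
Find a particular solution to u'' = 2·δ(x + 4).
|x + 4|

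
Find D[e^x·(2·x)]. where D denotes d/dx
2 \left(x + 1\right) e^{x}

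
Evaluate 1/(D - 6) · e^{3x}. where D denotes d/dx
- \frac{e^{3 x}}{3}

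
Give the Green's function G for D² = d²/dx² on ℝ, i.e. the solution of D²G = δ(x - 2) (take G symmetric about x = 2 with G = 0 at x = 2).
\frac{|x - 2|}{2}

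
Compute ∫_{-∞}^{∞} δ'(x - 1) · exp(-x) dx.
e^{-1}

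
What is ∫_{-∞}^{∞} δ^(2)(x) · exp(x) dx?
1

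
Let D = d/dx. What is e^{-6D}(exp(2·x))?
e^{2 x - 12}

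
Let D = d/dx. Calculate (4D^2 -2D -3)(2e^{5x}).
174 e^{5 x}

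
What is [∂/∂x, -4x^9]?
- 36 x^{8}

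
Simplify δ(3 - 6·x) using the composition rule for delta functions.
\frac{\delta(x - 1/2)}{6}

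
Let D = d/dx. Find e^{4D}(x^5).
x^{5} + 20 x^{4} + 160 x^{3} + 640 x^{2} + 1280 x + 1024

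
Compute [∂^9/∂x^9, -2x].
-18\frac{d^{8}}{dx^{8}}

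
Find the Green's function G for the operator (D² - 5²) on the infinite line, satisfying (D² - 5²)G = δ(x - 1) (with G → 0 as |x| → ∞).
-\frac{e^{-5|x - 1|}}{10}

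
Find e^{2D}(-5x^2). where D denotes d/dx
- 5 x^{2} - 20 x - 20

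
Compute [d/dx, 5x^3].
15 x^{2}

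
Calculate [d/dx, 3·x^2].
6 x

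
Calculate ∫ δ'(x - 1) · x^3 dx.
-3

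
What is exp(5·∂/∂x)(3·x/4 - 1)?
\frac{3 x}{4} + \frac{11}{4}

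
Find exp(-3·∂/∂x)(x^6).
x^{6} - 18 x^{5} + 135 x^{4} - 540 x^{3} + 1215 x^{2} - 1458 x + 729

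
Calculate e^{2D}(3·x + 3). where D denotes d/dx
3 x + 9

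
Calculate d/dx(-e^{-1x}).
e^{- x}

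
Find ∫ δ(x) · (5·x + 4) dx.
4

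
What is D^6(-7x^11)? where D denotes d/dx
- 2328480 x^{5}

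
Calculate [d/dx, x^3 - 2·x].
3 x^{2} - 2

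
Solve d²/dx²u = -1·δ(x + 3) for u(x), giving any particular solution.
-\frac{|x + 3|}{2}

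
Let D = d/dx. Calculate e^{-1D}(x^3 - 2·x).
x^{3} - 3 x^{2} + x + 1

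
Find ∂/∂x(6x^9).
54 x^{8}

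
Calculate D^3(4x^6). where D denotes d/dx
480 x^{3}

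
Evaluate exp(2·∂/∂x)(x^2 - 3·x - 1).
x^{2} + x - 3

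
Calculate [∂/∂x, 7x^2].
14 x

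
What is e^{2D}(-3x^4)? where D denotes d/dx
- 3 x^{4} - 24 x^{3} - 72 x^{2} - 96 x - 48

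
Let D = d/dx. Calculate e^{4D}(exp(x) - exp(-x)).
2 \sinh{\left(x + 4 \right)}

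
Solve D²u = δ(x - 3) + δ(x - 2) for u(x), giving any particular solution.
\frac{|x - 3|}{2} + \frac{|x - 2|}{2}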